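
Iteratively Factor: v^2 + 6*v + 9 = (v + 3)*(v + 3)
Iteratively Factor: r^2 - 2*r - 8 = (r - 4)*(r + 2)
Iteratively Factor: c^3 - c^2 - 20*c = (c)*(c^2 - c - 20) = c*(c + 4)*(c - 5)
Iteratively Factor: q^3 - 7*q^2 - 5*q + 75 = (q + 3)*(q^2 - 10*q + 25) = (q - 5)*(q + 3)*(q - 5)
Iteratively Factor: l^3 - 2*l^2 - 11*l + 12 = (l + 3)*(l^2 - 5*l + 4) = (l - 4)*(l + 3)*(l - 1)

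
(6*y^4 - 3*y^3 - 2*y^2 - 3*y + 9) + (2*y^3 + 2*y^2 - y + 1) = 6*y^4 - y^3 - 4*y + 10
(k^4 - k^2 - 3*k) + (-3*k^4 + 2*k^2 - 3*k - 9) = -2*k^4 + k^2 - 6*k - 9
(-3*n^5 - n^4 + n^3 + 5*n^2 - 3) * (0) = 0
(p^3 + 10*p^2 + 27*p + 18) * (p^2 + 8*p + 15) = p^5 + 18*p^4 + 122*p^3 + 384*p^2 + 549*p + 270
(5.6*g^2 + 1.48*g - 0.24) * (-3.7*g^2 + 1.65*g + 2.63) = -20.72*g^4 + 3.764*g^3 + 18.058*g^2 + 3.4964*g - 0.6312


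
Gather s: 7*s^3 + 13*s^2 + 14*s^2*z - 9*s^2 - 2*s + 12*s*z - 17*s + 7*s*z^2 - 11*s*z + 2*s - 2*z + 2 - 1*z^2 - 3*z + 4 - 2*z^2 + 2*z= 7*s^3 + s^2*(14*z + 4) + s*(7*z^2 + z - 17) - 3*z^2 - 3*z + 6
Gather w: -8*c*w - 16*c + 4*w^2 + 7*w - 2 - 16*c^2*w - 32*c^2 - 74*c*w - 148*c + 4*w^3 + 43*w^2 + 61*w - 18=-32*c^2 - 164*c + 4*w^3 + 47*w^2 + w*(-16*c^2 - 82*c + 68) - 20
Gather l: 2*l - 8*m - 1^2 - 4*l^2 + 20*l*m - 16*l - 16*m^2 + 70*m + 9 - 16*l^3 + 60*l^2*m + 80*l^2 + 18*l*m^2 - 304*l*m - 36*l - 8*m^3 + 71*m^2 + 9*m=-16*l^3 + l^2*(60*m + 76) + l*(18*m^2 - 284*m - 50) - 8*m^3 + 55*m^2 + 71*m + 8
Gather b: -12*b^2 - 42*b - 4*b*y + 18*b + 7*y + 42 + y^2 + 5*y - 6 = -12*b^2 + b*(-4*y - 24) + y^2 + 12*y + 36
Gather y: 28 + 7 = 35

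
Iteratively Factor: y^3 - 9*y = (y)*(y^2 - 9) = y*(y - 3)*(y + 3)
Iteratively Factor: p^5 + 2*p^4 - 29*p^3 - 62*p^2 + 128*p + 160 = (p + 4)*(p^4 - 2*p^3 - 21*p^2 + 22*p + 40) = (p + 4)^2*(p^3 - 6*p^2 + 3*p + 10) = (p - 5)*(p + 4)^2*(p^2 - p - 2) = (p - 5)*(p + 1)*(p + 4)^2*(p - 2)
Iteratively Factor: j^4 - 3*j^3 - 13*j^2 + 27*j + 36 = (j + 3)*(j^3 - 6*j^2 + 5*j + 12) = (j - 3)*(j + 3)*(j^2 - 3*j - 4) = (j - 4)*(j - 3)*(j + 3)*(j + 1)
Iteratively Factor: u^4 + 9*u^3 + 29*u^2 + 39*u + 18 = (u + 3)*(u^3 + 6*u^2 + 11*u + 6) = (u + 3)^2*(u^2 + 3*u + 2) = (u + 2)*(u + 3)^2*(u + 1)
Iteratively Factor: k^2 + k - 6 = (k - 2)*(k + 3)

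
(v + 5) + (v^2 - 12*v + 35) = v^2 - 11*v + 40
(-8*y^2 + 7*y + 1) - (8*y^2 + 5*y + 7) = -16*y^2 + 2*y - 6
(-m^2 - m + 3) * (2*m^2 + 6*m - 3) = -2*m^4 - 8*m^3 + 3*m^2 + 21*m - 9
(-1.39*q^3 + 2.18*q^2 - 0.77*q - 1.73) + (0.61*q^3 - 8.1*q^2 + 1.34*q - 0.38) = -0.78*q^3 - 5.92*q^2 + 0.57*q - 2.11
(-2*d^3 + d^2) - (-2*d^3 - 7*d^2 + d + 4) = 8*d^2 - d - 4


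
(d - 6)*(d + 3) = d^2 - 3*d - 18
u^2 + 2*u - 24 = (u - 4)*(u + 6)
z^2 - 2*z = z*(z - 2)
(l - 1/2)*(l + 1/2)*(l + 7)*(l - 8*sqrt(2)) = l^4 - 8*sqrt(2)*l^3 + 7*l^3 - 56*sqrt(2)*l^2 - l^2/4 - 7*l/4 + 2*sqrt(2)*l + 14*sqrt(2)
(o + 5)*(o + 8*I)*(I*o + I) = I*o^3 - 8*o^2 + 6*I*o^2 - 48*o + 5*I*o - 40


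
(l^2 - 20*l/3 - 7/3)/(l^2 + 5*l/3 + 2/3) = (3*l^2 - 20*l - 7)/(3*l^2 + 5*l + 2)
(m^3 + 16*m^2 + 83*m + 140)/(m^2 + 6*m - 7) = (m^2 + 9*m + 20)/(m - 1)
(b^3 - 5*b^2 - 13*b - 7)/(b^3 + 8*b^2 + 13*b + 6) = (b - 7)/(b + 6)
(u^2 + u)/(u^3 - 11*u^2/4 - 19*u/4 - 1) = 4*u/(4*u^2 - 15*u - 4)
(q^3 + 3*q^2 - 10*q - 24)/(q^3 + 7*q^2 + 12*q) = (q^2 - q - 6)/(q*(q + 3))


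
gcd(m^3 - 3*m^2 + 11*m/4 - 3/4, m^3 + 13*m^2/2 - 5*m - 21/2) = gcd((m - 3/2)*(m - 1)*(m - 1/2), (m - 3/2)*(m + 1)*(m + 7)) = m - 3/2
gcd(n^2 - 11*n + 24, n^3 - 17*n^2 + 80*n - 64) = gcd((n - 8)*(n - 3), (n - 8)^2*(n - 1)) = n - 8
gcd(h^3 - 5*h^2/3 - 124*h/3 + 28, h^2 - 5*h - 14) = h - 7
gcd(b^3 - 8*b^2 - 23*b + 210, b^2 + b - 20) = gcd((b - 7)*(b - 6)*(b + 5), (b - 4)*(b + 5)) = b + 5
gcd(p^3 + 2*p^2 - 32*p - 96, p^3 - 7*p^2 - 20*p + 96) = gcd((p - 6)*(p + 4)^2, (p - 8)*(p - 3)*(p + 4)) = p + 4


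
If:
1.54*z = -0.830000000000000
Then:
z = -0.54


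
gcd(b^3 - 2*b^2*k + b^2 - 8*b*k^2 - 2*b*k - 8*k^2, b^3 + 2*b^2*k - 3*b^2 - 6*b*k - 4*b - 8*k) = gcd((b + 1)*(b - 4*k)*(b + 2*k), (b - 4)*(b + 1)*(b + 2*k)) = b^2 + 2*b*k + b + 2*k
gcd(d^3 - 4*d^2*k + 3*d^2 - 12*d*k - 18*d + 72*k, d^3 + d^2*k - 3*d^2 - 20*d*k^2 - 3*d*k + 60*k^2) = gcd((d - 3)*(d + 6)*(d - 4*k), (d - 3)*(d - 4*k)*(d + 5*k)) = d^2 - 4*d*k - 3*d + 12*k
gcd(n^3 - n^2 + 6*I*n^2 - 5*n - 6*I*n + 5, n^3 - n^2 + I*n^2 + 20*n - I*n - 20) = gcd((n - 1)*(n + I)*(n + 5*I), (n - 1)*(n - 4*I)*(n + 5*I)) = n^2 + n*(-1 + 5*I) - 5*I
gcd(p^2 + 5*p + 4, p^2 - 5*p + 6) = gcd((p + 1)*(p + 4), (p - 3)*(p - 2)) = 1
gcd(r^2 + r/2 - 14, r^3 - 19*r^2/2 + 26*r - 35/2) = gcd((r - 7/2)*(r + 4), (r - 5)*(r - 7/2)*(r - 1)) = r - 7/2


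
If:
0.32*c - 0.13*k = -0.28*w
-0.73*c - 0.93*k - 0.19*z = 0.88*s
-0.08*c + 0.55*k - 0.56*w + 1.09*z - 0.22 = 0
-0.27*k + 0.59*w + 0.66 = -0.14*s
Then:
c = 0.997674769279856*z + 1.07502584196736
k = -5.68516507171283*z - 1.31729128104041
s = 4.9646601535439*z + 0.50035457583115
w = -3.77974066247222*z - 1.8402004855886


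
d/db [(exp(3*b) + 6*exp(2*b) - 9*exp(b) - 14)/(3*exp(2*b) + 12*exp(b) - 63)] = (exp(2*b) - 6*exp(b) + 5)*exp(b)/(3*(exp(2*b) - 6*exp(b) + 9))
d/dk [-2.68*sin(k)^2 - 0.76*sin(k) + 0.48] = -(5.36*sin(k) + 0.76)*cos(k)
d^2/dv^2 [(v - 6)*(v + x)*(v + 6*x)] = 6*v + 14*x - 12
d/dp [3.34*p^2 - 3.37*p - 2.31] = 6.68*p - 3.37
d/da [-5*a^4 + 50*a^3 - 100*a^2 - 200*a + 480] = -20*a^3 + 150*a^2 - 200*a - 200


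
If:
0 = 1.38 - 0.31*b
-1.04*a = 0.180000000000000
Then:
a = -0.17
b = 4.45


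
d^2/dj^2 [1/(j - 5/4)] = 128/(4*j - 5)^3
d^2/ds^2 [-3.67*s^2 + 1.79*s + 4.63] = -7.34000000000000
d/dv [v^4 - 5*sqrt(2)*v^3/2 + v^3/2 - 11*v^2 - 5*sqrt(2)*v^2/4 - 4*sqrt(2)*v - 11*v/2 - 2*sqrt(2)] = 4*v^3 - 15*sqrt(2)*v^2/2 + 3*v^2/2 - 22*v - 5*sqrt(2)*v/2 - 4*sqrt(2) - 11/2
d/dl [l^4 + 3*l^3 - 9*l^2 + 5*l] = 4*l^3 + 9*l^2 - 18*l + 5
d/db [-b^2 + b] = 1 - 2*b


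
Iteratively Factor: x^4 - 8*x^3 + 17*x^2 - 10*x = (x - 2)*(x^3 - 6*x^2 + 5*x) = (x - 5)*(x - 2)*(x^2 - x) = x*(x - 5)*(x - 2)*(x - 1)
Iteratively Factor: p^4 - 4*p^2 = (p)*(p^3 - 4*p) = p*(p + 2)*(p^2 - 2*p) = p*(p - 2)*(p + 2)*(p)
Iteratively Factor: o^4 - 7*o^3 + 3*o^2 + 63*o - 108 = (o - 3)*(o^3 - 4*o^2 - 9*o + 36) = (o - 3)^2*(o^2 - o - 12) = (o - 4)*(o - 3)^2*(o + 3)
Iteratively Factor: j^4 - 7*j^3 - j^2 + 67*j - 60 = (j - 1)*(j^3 - 6*j^2 - 7*j + 60) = (j - 1)*(j + 3)*(j^2 - 9*j + 20) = (j - 4)*(j - 1)*(j + 3)*(j - 5)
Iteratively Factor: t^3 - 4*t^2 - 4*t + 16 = (t - 2)*(t^2 - 2*t - 8) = (t - 2)*(t + 2)*(t - 4)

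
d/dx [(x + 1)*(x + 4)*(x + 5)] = 3*x^2 + 20*x + 29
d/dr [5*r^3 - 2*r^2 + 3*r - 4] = 15*r^2 - 4*r + 3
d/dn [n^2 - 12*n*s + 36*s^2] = 2*n - 12*s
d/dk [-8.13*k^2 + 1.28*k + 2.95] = 1.28 - 16.26*k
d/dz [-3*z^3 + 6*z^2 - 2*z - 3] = -9*z^2 + 12*z - 2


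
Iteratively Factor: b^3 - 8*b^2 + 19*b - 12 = (b - 4)*(b^2 - 4*b + 3) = (b - 4)*(b - 1)*(b - 3)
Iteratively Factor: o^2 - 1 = (o + 1)*(o - 1)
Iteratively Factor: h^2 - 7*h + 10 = (h - 2)*(h - 5)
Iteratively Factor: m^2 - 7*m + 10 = (m - 5)*(m - 2)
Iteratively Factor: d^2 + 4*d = (d)*(d + 4)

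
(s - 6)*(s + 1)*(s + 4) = s^3 - s^2 - 26*s - 24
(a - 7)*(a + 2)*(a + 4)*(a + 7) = a^4 + 6*a^3 - 41*a^2 - 294*a - 392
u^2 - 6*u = u*(u - 6)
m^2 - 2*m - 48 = (m - 8)*(m + 6)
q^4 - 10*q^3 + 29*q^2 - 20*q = q*(q - 5)*(q - 4)*(q - 1)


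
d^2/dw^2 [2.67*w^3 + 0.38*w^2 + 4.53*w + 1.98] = 16.02*w + 0.76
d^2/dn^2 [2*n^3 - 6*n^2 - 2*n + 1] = 12*n - 12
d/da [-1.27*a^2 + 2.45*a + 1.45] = 2.45 - 2.54*a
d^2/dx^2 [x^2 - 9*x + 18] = 2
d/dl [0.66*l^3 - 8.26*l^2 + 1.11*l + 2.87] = 1.98*l^2 - 16.52*l + 1.11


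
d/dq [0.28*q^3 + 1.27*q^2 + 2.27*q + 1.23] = 0.84*q^2 + 2.54*q + 2.27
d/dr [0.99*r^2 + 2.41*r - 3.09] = 1.98*r + 2.41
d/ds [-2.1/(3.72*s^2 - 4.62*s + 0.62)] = (15.624*s - 9.702)/(3.72*s^2 - 4.62*s + 0.62)^2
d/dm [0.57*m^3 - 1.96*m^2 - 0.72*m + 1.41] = 1.71*m^2 - 3.92*m - 0.72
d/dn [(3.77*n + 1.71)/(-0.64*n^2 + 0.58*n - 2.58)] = (2.4128*n^2 + 2.1888*n - 10.7184)/(0.4096*n^4 - 0.7424*n^3 + 3.6388*n^2 - 2.9928*n + 6.6564)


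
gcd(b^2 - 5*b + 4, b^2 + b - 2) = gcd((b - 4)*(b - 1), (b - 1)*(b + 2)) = b - 1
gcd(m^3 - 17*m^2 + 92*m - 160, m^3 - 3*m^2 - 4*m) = m - 4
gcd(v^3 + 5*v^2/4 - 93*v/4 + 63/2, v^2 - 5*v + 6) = v - 3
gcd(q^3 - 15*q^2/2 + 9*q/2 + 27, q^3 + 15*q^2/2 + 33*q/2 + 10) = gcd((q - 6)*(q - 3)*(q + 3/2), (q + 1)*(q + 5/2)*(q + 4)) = 1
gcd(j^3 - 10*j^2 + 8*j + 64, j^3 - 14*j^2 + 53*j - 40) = j - 8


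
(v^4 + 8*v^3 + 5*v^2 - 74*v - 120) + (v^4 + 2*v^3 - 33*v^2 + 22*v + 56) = 2*v^4 + 10*v^3 - 28*v^2 - 52*v - 64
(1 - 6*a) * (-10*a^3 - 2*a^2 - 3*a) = 60*a^4 + 2*a^3 + 16*a^2 - 3*a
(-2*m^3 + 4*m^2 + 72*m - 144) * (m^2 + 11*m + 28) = -2*m^5 - 18*m^4 + 60*m^3 + 760*m^2 + 432*m - 4032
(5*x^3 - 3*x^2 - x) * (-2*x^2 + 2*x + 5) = -10*x^5 + 16*x^4 + 21*x^3 - 17*x^2 - 5*x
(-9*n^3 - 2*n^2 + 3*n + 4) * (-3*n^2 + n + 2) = 27*n^5 - 3*n^4 - 29*n^3 - 13*n^2 + 10*n + 8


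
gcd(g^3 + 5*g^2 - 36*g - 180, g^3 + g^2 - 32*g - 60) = g^2 - g - 30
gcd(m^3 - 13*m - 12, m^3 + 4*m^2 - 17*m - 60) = m^2 - m - 12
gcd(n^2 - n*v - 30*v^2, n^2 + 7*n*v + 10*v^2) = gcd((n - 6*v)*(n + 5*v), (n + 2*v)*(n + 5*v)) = n + 5*v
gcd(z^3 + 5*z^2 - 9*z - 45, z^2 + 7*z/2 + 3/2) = z + 3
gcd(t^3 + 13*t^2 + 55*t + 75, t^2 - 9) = t + 3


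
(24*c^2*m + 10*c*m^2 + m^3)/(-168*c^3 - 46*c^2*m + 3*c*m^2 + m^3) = -m/(7*c - m)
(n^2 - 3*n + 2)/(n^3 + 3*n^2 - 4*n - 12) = (n - 1)/(n^2 + 5*n + 6)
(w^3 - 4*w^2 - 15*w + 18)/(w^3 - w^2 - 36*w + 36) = (w + 3)/(w + 6)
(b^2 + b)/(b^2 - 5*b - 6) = b/(b - 6)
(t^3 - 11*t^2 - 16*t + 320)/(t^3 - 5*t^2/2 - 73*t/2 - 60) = 2*(t^2 - 3*t - 40)/(2*t^2 + 11*t + 15)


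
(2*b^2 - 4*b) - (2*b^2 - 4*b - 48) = 48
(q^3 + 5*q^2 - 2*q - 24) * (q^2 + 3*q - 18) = q^5 + 8*q^4 - 5*q^3 - 120*q^2 - 36*q + 432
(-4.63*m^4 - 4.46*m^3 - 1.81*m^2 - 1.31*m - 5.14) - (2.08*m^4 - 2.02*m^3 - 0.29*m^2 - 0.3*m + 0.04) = -6.71*m^4 - 2.44*m^3 - 1.52*m^2 - 1.01*m - 5.18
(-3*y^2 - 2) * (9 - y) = 3*y^3 - 27*y^2 + 2*y - 18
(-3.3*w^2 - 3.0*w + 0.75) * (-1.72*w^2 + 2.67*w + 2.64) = 5.676*w^4 - 3.651*w^3 - 18.012*w^2 - 5.9175*w + 1.98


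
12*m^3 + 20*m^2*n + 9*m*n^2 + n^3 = (m + n)*(2*m + n)*(6*m + n)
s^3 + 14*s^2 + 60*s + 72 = (s + 2)*(s + 6)^2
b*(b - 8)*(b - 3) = b^3 - 11*b^2 + 24*b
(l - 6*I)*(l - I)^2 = l^3 - 8*I*l^2 - 13*l + 6*I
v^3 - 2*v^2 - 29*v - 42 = (v - 7)*(v + 2)*(v + 3)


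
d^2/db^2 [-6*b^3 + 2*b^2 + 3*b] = 4 - 36*b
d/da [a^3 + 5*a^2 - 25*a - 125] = 3*a^2 + 10*a - 25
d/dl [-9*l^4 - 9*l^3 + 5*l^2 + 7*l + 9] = -36*l^3 - 27*l^2 + 10*l + 7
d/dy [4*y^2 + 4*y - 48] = 8*y + 4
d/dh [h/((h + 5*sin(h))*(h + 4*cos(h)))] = (4*h^2*sin(h) - 5*h^2*cos(h) - h^2 - 20*h*cos(2*h) + 10*sin(2*h))/((h + 5*sin(h))^2*(h + 4*cos(h))^2)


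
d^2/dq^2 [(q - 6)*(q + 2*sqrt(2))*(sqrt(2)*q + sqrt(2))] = 6*sqrt(2)*q - 10*sqrt(2) + 8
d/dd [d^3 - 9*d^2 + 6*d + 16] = 3*d^2 - 18*d + 6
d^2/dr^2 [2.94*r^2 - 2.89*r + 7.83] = 5.88000000000000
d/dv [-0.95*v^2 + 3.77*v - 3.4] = 3.77 - 1.9*v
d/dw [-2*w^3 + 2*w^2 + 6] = 2*w*(2 - 3*w)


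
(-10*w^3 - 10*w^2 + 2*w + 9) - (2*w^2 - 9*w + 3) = -10*w^3 - 12*w^2 + 11*w + 6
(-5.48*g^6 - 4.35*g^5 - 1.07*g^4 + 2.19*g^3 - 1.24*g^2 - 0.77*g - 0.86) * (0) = 0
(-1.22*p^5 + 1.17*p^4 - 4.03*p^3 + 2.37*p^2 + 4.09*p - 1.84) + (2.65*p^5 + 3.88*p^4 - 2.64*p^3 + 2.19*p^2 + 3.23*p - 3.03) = 1.43*p^5 + 5.05*p^4 - 6.67*p^3 + 4.56*p^2 + 7.32*p - 4.87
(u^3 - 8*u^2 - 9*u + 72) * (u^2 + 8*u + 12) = u^5 - 61*u^3 - 96*u^2 + 468*u + 864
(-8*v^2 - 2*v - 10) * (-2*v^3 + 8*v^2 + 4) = 16*v^5 - 60*v^4 + 4*v^3 - 112*v^2 - 8*v - 40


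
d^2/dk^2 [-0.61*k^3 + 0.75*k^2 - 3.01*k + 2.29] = 1.5 - 3.66*k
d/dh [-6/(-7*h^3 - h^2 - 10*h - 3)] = 6*(-21*h^2 - 2*h - 10)/(7*h^3 + h^2 + 10*h + 3)^2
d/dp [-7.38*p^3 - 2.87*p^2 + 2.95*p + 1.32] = -22.14*p^2 - 5.74*p + 2.95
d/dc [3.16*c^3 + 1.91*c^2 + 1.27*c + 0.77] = 9.48*c^2 + 3.82*c + 1.27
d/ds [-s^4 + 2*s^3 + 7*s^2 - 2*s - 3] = -4*s^3 + 6*s^2 + 14*s - 2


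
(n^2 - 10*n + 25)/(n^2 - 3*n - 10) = (n - 5)/(n + 2)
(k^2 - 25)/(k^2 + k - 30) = (k + 5)/(k + 6)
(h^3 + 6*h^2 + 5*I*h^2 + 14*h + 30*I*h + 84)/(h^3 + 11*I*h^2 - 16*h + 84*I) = (h + 6)/(h + 6*I)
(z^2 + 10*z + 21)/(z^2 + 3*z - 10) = (z^2 + 10*z + 21)/(z^2 + 3*z - 10)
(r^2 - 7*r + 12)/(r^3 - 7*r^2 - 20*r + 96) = (r - 4)/(r^2 - 4*r - 32)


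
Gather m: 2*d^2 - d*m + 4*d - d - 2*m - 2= 2*d^2 + 3*d + m*(-d - 2) - 2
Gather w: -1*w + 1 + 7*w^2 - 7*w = 7*w^2 - 8*w + 1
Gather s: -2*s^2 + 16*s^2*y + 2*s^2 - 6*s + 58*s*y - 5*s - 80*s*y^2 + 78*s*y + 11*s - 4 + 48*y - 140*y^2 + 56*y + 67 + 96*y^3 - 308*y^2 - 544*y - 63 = 16*s^2*y + s*(-80*y^2 + 136*y) + 96*y^3 - 448*y^2 - 440*y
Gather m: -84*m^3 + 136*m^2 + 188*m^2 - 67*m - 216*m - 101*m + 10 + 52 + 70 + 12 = -84*m^3 + 324*m^2 - 384*m + 144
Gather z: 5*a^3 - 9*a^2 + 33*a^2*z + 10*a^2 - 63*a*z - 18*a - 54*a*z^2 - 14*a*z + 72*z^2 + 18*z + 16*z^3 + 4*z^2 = 5*a^3 + a^2 - 18*a + 16*z^3 + z^2*(76 - 54*a) + z*(33*a^2 - 77*a + 18)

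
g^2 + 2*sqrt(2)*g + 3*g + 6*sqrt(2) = (g + 3)*(g + 2*sqrt(2))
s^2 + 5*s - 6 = (s - 1)*(s + 6)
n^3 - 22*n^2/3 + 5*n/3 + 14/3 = (n - 7)*(n - 1)*(n + 2/3)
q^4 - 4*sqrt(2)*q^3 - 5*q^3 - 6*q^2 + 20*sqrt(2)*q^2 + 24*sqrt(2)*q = q*(q - 6)*(q + 1)*(q - 4*sqrt(2))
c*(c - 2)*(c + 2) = c^3 - 4*c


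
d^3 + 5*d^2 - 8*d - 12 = (d - 2)*(d + 1)*(d + 6)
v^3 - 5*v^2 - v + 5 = (v - 5)*(v - 1)*(v + 1)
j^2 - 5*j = j*(j - 5)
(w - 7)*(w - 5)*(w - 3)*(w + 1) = w^4 - 14*w^3 + 56*w^2 - 34*w - 105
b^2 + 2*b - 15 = (b - 3)*(b + 5)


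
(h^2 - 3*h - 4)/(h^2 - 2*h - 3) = (h - 4)/(h - 3)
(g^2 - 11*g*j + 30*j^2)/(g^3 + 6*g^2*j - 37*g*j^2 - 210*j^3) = (g - 5*j)/(g^2 + 12*g*j + 35*j^2)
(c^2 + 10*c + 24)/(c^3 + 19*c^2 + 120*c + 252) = (c + 4)/(c^2 + 13*c + 42)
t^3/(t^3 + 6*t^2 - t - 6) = t^3/(t^3 + 6*t^2 - t - 6)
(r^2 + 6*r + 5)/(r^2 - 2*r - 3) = (r + 5)/(r - 3)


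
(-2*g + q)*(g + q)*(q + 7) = -2*g^2*q - 14*g^2 - g*q^2 - 7*g*q + q^3 + 7*q^2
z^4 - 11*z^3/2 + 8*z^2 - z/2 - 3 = (z - 3)*(z - 2)*(z - 1)*(z + 1/2)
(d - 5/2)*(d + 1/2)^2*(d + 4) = d^4 + 5*d^3/2 - 33*d^2/4 - 77*d/8 - 5/2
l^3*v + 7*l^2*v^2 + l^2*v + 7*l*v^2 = l*(l + 7*v)*(l*v + v)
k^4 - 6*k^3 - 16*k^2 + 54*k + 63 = (k - 7)*(k - 3)*(k + 1)*(k + 3)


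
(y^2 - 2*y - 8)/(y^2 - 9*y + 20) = (y + 2)/(y - 5)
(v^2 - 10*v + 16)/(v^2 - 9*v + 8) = (v - 2)/(v - 1)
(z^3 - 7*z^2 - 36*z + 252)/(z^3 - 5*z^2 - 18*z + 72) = (z^2 - z - 42)/(z^2 + z - 12)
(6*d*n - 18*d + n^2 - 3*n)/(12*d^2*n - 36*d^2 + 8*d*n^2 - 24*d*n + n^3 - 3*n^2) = 1/(2*d + n)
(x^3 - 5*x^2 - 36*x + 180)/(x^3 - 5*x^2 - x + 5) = (x^2 - 36)/(x^2 - 1)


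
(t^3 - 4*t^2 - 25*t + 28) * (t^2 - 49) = t^5 - 4*t^4 - 74*t^3 + 224*t^2 + 1225*t - 1372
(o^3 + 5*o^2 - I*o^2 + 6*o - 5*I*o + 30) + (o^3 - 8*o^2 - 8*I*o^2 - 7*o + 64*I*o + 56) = 2*o^3 - 3*o^2 - 9*I*o^2 - o + 59*I*o + 86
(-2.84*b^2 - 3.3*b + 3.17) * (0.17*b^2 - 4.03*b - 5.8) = -0.4828*b^4 + 10.8842*b^3 + 30.3099*b^2 + 6.3649*b - 18.386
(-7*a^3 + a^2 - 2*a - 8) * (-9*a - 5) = 63*a^4 + 26*a^3 + 13*a^2 + 82*a + 40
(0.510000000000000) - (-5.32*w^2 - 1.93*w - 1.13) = 5.32*w^2 + 1.93*w + 1.64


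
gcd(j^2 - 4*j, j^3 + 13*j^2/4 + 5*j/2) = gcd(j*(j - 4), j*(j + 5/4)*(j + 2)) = j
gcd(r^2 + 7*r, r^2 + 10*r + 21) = r + 7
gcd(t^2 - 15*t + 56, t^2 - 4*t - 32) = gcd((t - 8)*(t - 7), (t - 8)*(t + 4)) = t - 8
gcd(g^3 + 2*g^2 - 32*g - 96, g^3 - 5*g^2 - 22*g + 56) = g + 4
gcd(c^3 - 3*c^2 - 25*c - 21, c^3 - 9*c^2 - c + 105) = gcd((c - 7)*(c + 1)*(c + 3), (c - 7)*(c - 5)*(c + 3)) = c^2 - 4*c - 21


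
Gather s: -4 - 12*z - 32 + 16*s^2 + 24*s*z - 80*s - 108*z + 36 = 16*s^2 + s*(24*z - 80) - 120*z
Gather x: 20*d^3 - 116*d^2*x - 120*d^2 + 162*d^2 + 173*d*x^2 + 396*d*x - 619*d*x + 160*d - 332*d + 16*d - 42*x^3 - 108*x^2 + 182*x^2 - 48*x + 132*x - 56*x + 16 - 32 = 20*d^3 + 42*d^2 - 156*d - 42*x^3 + x^2*(173*d + 74) + x*(-116*d^2 - 223*d + 28) - 16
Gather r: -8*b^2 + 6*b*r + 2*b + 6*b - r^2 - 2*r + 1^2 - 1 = -8*b^2 + 8*b - r^2 + r*(6*b - 2)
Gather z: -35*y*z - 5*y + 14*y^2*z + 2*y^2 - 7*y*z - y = 2*y^2 - 6*y + z*(14*y^2 - 42*y)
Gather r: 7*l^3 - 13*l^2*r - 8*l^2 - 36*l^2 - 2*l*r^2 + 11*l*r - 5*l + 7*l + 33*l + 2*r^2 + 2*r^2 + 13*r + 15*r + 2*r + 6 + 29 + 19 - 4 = 7*l^3 - 44*l^2 + 35*l + r^2*(4 - 2*l) + r*(-13*l^2 + 11*l + 30) + 50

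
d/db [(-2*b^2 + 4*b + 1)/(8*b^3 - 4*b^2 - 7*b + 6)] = (16*b^4 - 64*b^3 + 6*b^2 - 16*b + 31)/(64*b^6 - 64*b^5 - 96*b^4 + 152*b^3 + b^2 - 84*b + 36)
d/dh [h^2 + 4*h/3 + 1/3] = 2*h + 4/3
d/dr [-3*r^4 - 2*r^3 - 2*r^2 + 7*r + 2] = -12*r^3 - 6*r^2 - 4*r + 7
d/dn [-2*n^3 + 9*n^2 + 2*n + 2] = -6*n^2 + 18*n + 2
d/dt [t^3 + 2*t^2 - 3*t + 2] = 3*t^2 + 4*t - 3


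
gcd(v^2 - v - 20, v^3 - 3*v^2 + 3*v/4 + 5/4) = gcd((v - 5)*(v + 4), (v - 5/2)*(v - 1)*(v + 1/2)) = 1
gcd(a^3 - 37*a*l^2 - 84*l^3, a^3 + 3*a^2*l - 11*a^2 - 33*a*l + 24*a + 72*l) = a + 3*l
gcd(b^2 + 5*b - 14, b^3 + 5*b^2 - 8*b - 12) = b - 2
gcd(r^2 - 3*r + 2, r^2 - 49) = 1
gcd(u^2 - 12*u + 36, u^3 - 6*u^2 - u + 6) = u - 6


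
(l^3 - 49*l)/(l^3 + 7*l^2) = (l - 7)/l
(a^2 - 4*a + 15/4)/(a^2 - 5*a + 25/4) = (2*a - 3)/(2*a - 5)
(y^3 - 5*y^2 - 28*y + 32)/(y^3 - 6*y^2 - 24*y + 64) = (y - 1)/(y - 2)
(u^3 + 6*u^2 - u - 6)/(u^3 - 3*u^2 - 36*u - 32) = (u^2 + 5*u - 6)/(u^2 - 4*u - 32)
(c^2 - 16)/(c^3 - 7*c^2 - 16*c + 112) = 1/(c - 7)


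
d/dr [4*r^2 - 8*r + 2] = 8*r - 8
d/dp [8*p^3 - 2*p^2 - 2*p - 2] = 24*p^2 - 4*p - 2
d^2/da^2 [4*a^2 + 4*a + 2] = 8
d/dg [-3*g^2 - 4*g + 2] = -6*g - 4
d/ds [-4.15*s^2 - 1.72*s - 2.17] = -8.3*s - 1.72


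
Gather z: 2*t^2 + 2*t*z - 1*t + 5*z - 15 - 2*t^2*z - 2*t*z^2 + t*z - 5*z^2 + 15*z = 2*t^2 - t + z^2*(-2*t - 5) + z*(-2*t^2 + 3*t + 20) - 15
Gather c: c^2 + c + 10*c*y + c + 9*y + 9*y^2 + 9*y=c^2 + c*(10*y + 2) + 9*y^2 + 18*y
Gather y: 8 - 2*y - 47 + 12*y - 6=10*y - 45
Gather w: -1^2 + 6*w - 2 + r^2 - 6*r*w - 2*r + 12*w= r^2 - 2*r + w*(18 - 6*r) - 3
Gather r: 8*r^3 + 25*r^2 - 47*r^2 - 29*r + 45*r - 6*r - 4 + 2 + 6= 8*r^3 - 22*r^2 + 10*r + 4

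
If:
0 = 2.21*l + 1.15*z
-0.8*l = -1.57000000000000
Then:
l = 1.96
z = -3.77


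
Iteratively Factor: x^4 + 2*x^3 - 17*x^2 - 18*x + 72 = (x + 3)*(x^3 - x^2 - 14*x + 24) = (x - 3)*(x + 3)*(x^2 + 2*x - 8) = (x - 3)*(x + 3)*(x + 4)*(x - 2)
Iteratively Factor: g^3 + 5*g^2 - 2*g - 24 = (g + 4)*(g^2 + g - 6) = (g + 3)*(g + 4)*(g - 2)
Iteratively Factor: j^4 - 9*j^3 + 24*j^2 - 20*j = (j - 5)*(j^3 - 4*j^2 + 4*j) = j*(j - 5)*(j^2 - 4*j + 4) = j*(j - 5)*(j - 2)*(j - 2)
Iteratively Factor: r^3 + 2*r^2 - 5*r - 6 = (r - 2)*(r^2 + 4*r + 3) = (r - 2)*(r + 1)*(r + 3)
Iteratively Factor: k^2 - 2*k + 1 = (k - 1)*(k - 1)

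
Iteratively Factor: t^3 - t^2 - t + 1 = (t + 1)*(t^2 - 2*t + 1) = (t - 1)*(t + 1)*(t - 1)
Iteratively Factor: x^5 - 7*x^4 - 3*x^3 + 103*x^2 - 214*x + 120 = (x - 3)*(x^4 - 4*x^3 - 15*x^2 + 58*x - 40) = (x - 5)*(x - 3)*(x^3 + x^2 - 10*x + 8) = (x - 5)*(x - 3)*(x - 2)*(x^2 + 3*x - 4) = (x - 5)*(x - 3)*(x - 2)*(x + 4)*(x - 1)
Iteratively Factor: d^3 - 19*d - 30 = (d - 5)*(d^2 + 5*d + 6) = (d - 5)*(d + 2)*(d + 3)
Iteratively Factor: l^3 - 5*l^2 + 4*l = (l)*(l^2 - 5*l + 4) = l*(l - 4)*(l - 1)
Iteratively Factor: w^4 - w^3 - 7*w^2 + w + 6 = (w - 3)*(w^3 + 2*w^2 - w - 2) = (w - 3)*(w + 2)*(w^2 - 1) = (w - 3)*(w + 1)*(w + 2)*(w - 1)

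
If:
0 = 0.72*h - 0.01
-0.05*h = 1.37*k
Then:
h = 0.01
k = -0.00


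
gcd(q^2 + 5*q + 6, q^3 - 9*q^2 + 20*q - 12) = 1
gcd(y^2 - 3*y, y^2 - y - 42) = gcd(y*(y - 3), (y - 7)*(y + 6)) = 1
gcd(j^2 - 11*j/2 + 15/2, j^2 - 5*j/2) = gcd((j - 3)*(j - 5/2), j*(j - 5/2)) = j - 5/2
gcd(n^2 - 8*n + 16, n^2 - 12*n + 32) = n - 4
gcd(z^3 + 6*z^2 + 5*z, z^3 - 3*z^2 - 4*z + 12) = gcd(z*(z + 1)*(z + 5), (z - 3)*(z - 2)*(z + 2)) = 1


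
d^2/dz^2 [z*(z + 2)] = 2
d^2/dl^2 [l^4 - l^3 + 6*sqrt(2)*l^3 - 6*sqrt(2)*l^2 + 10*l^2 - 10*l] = 12*l^2 - 6*l + 36*sqrt(2)*l - 12*sqrt(2) + 20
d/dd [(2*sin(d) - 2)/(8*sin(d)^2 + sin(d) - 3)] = 2*(-8*sin(d)^2 + 16*sin(d) - 2)*cos(d)/(8*sin(d)^2 + sin(d) - 3)^2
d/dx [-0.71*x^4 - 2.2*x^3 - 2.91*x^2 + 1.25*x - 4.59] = -2.84*x^3 - 6.6*x^2 - 5.82*x + 1.25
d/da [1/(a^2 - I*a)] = (-2*a + I)/(a^2*(a - I)^2)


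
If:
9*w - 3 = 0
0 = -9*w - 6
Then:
No Solution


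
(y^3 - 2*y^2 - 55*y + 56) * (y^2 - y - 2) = y^5 - 3*y^4 - 55*y^3 + 115*y^2 + 54*y - 112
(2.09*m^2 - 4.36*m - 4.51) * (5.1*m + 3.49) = 10.659*m^3 - 14.9419*m^2 - 38.2174*m - 15.7399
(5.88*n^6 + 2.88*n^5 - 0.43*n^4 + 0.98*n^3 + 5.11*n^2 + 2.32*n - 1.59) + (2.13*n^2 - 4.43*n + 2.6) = 5.88*n^6 + 2.88*n^5 - 0.43*n^4 + 0.98*n^3 + 7.24*n^2 - 2.11*n + 1.01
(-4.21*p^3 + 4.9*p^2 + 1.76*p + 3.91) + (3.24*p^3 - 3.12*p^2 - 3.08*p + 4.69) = -0.97*p^3 + 1.78*p^2 - 1.32*p + 8.6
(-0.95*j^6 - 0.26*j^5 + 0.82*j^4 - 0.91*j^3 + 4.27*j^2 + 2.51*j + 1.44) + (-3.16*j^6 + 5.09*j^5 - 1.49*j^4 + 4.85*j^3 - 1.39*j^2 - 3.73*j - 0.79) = -4.11*j^6 + 4.83*j^5 - 0.67*j^4 + 3.94*j^3 + 2.88*j^2 - 1.22*j + 0.65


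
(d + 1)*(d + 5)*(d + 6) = d^3 + 12*d^2 + 41*d + 30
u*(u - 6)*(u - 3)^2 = u^4 - 12*u^3 + 45*u^2 - 54*u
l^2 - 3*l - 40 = (l - 8)*(l + 5)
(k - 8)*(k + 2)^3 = k^4 - 2*k^3 - 36*k^2 - 88*k - 64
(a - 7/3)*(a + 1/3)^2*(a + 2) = a^4 + a^3/3 - 43*a^2/9 - 85*a/27 - 14/27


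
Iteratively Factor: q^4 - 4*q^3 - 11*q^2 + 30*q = (q)*(q^3 - 4*q^2 - 11*q + 30) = q*(q - 2)*(q^2 - 2*q - 15) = q*(q - 2)*(q + 3)*(q - 5)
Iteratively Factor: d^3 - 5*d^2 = (d)*(d^2 - 5*d) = d*(d - 5)*(d)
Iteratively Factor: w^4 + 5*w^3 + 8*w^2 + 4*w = (w + 2)*(w^3 + 3*w^2 + 2*w) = w*(w + 2)*(w^2 + 3*w + 2) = w*(w + 1)*(w + 2)*(w + 2)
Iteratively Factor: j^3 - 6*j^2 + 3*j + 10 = (j - 2)*(j^2 - 4*j - 5) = (j - 5)*(j - 2)*(j + 1)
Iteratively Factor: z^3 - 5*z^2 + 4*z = (z - 1)*(z^2 - 4*z) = (z - 4)*(z - 1)*(z)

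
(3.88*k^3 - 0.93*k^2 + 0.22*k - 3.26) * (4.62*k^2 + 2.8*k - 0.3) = 17.9256*k^5 + 6.5674*k^4 - 2.7516*k^3 - 14.1662*k^2 - 9.194*k + 0.978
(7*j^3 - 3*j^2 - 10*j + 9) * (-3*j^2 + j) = -21*j^5 + 16*j^4 + 27*j^3 - 37*j^2 + 9*j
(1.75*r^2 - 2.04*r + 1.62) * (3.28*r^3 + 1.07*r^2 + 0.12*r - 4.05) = 5.74*r^5 - 4.8187*r^4 + 3.3408*r^3 - 5.5989*r^2 + 8.4564*r - 6.561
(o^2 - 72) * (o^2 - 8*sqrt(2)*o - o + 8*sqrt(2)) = o^4 - 8*sqrt(2)*o^3 - o^3 - 72*o^2 + 8*sqrt(2)*o^2 + 72*o + 576*sqrt(2)*o - 576*sqrt(2)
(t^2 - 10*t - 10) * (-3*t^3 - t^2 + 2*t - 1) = -3*t^5 + 29*t^4 + 42*t^3 - 11*t^2 - 10*t + 10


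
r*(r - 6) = r^2 - 6*r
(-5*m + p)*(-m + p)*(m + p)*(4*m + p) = 20*m^4 + m^3*p - 21*m^2*p^2 - m*p^3 + p^4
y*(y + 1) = y^2 + y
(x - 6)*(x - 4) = x^2 - 10*x + 24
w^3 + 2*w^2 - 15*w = w*(w - 3)*(w + 5)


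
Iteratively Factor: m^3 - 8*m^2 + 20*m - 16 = (m - 2)*(m^2 - 6*m + 8) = (m - 4)*(m - 2)*(m - 2)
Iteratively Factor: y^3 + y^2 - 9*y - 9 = (y + 3)*(y^2 - 2*y - 3) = (y - 3)*(y + 3)*(y + 1)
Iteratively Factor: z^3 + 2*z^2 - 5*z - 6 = (z + 3)*(z^2 - z - 2) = (z + 1)*(z + 3)*(z - 2)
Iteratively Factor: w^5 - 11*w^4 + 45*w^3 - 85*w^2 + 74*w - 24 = (w - 3)*(w^4 - 8*w^3 + 21*w^2 - 22*w + 8) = (w - 3)*(w - 1)*(w^3 - 7*w^2 + 14*w - 8) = (w - 3)*(w - 2)*(w - 1)*(w^2 - 5*w + 4) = (w - 3)*(w - 2)*(w - 1)^2*(w - 4)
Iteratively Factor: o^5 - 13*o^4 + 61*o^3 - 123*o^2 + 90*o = (o - 5)*(o^4 - 8*o^3 + 21*o^2 - 18*o) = o*(o - 5)*(o^3 - 8*o^2 + 21*o - 18) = o*(o - 5)*(o - 2)*(o^2 - 6*o + 9) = o*(o - 5)*(o - 3)*(o - 2)*(o - 3)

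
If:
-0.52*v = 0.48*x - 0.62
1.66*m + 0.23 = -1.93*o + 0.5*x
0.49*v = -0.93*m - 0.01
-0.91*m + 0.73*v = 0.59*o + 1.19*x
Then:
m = -0.38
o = 0.34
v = 0.69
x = 0.54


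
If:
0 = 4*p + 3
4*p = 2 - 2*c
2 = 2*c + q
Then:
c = 5/2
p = -3/4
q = -3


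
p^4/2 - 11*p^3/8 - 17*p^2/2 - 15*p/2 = p*(p/2 + 1)*(p - 6)*(p + 5/4)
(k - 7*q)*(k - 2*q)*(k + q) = k^3 - 8*k^2*q + 5*k*q^2 + 14*q^3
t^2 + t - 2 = (t - 1)*(t + 2)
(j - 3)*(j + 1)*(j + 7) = j^3 + 5*j^2 - 17*j - 21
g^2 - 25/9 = (g - 5/3)*(g + 5/3)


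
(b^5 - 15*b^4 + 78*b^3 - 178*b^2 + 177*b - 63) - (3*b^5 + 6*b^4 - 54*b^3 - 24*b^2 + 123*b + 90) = -2*b^5 - 21*b^4 + 132*b^3 - 154*b^2 + 54*b - 153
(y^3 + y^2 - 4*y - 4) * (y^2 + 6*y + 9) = y^5 + 7*y^4 + 11*y^3 - 19*y^2 - 60*y - 36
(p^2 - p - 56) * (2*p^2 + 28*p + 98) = 2*p^4 + 26*p^3 - 42*p^2 - 1666*p - 5488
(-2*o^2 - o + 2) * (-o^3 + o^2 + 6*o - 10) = 2*o^5 - o^4 - 15*o^3 + 16*o^2 + 22*o - 20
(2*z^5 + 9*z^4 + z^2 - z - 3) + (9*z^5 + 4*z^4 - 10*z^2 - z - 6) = 11*z^5 + 13*z^4 - 9*z^2 - 2*z - 9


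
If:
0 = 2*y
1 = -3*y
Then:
No Solution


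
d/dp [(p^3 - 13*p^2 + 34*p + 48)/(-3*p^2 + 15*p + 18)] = -1/3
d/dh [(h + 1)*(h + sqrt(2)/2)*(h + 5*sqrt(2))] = 3*h^2 + 2*h + 11*sqrt(2)*h + 5 + 11*sqrt(2)/2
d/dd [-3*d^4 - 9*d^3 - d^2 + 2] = d*(-12*d^2 - 27*d - 2)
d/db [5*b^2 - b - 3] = 10*b - 1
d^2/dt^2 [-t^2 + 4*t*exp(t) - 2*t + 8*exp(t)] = 4*t*exp(t) + 16*exp(t) - 2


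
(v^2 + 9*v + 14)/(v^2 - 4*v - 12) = (v + 7)/(v - 6)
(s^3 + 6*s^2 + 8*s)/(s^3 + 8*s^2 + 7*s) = (s^2 + 6*s + 8)/(s^2 + 8*s + 7)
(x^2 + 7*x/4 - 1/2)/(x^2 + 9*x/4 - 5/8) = 2*(x + 2)/(2*x + 5)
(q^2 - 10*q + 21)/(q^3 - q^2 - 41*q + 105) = (q - 7)/(q^2 + 2*q - 35)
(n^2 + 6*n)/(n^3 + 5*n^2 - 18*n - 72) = n/(n^2 - n - 12)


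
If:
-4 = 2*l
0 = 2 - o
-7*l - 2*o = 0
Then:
No Solution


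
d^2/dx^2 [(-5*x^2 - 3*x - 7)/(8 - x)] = 702/(x^3 - 24*x^2 + 192*x - 512)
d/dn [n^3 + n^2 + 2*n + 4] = 3*n^2 + 2*n + 2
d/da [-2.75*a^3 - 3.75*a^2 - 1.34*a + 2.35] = -8.25*a^2 - 7.5*a - 1.34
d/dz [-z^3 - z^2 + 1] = z*(-3*z - 2)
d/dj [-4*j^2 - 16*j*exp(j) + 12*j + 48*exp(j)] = -16*j*exp(j) - 8*j + 32*exp(j) + 12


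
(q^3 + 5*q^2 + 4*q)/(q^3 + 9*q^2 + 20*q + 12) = q*(q + 4)/(q^2 + 8*q + 12)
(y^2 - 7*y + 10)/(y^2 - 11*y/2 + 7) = 2*(y - 5)/(2*y - 7)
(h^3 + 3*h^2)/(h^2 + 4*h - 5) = h^2*(h + 3)/(h^2 + 4*h - 5)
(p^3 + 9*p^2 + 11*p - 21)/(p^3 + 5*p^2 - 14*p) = (p^2 + 2*p - 3)/(p*(p - 2))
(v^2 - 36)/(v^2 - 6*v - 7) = (36 - v^2)/(-v^2 + 6*v + 7)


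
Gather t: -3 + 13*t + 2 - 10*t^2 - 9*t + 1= -10*t^2 + 4*t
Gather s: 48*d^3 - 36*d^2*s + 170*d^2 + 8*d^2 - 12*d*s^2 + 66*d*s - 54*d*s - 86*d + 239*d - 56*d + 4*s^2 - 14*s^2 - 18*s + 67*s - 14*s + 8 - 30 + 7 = 48*d^3 + 178*d^2 + 97*d + s^2*(-12*d - 10) + s*(-36*d^2 + 12*d + 35) - 15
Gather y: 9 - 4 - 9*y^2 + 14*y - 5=-9*y^2 + 14*y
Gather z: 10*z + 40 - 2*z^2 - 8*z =-2*z^2 + 2*z + 40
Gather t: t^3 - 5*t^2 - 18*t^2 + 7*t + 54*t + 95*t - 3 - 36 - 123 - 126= t^3 - 23*t^2 + 156*t - 288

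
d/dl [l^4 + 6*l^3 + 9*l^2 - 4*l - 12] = 4*l^3 + 18*l^2 + 18*l - 4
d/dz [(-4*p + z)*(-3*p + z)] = -7*p + 2*z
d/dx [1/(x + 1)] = -1/(x + 1)^2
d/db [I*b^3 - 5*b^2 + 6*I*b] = 3*I*b^2 - 10*b + 6*I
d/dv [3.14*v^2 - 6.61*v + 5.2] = 6.28*v - 6.61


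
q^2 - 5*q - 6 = (q - 6)*(q + 1)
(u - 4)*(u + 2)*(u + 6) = u^3 + 4*u^2 - 20*u - 48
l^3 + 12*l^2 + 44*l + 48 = (l + 2)*(l + 4)*(l + 6)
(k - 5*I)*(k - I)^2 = k^3 - 7*I*k^2 - 11*k + 5*I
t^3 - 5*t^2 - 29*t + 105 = (t - 7)*(t - 3)*(t + 5)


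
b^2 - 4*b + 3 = (b - 3)*(b - 1)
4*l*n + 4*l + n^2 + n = (4*l + n)*(n + 1)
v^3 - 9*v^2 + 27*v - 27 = (v - 3)^3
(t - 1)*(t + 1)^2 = t^3 + t^2 - t - 1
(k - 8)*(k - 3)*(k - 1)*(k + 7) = k^4 - 5*k^3 - 49*k^2 + 221*k - 168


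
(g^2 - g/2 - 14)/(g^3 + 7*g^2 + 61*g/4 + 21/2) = 2*(g - 4)/(2*g^2 + 7*g + 6)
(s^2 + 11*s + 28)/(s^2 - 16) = (s + 7)/(s - 4)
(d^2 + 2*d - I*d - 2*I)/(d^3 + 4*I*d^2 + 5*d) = (d + 2)/(d*(d + 5*I))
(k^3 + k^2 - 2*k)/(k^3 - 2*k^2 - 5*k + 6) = k/(k - 3)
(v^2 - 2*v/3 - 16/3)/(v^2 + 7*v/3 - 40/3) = (v + 2)/(v + 5)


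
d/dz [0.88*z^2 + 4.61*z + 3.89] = 1.76*z + 4.61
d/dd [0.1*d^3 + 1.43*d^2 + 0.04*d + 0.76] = 0.3*d^2 + 2.86*d + 0.04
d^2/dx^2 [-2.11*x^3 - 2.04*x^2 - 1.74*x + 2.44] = -12.66*x - 4.08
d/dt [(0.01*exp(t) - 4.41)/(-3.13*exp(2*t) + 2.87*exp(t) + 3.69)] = (0.0313*exp(2*t) - 27.6066*exp(t) + 12.6936)*exp(t)/(9.7969*exp(4*t) - 17.9662*exp(3*t) - 14.8625*exp(2*t) + 21.1806*exp(t) + 13.6161)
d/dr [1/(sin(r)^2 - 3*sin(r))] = (3 - 2*sin(r))*cos(r)/((sin(r) - 3)^2*sin(r)^2)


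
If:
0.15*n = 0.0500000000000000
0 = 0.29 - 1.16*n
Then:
No Solution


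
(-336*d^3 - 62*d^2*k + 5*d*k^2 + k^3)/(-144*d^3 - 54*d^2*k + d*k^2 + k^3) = (7*d + k)/(3*d + k)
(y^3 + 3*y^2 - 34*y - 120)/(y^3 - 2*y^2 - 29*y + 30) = (y + 4)/(y - 1)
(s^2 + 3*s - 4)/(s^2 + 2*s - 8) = (s - 1)/(s - 2)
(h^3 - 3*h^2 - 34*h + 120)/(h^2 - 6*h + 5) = (h^2 + 2*h - 24)/(h - 1)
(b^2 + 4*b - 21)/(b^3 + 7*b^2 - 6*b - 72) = (b + 7)/(b^2 + 10*b + 24)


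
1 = 1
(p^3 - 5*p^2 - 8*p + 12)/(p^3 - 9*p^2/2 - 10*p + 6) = 2*(p - 1)/(2*p - 1)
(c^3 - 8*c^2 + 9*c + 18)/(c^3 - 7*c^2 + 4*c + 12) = (c - 3)/(c - 2)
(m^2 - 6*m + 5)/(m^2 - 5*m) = (m - 1)/m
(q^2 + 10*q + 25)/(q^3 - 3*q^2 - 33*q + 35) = (q + 5)/(q^2 - 8*q + 7)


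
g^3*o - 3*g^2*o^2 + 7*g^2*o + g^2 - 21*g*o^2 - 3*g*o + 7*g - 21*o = (g + 7)*(g - 3*o)*(g*o + 1)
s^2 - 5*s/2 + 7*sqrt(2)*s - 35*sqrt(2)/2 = (s - 5/2)*(s + 7*sqrt(2))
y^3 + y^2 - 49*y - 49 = (y - 7)*(y + 1)*(y + 7)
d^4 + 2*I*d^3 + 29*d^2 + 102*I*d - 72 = (d - 6*I)*(d + I)*(d + 3*I)*(d + 4*I)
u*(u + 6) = u^2 + 6*u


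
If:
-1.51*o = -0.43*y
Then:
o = 0.28476821192053*y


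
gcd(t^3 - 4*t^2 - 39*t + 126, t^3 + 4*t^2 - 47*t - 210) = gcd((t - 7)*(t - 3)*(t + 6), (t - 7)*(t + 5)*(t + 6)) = t^2 - t - 42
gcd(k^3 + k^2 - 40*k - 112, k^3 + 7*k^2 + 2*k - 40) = k + 4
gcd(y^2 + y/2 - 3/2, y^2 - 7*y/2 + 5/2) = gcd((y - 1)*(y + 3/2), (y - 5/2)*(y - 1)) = y - 1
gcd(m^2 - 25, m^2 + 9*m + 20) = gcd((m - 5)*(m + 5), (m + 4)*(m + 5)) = m + 5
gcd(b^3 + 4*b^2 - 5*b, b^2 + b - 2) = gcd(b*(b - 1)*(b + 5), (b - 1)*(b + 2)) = b - 1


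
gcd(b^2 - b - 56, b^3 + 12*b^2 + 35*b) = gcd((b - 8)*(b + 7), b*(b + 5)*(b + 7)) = b + 7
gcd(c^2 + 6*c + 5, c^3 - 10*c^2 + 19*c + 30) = c + 1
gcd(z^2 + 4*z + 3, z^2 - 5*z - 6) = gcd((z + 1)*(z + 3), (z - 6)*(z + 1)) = z + 1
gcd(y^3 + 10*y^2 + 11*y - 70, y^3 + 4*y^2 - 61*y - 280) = y^2 + 12*y + 35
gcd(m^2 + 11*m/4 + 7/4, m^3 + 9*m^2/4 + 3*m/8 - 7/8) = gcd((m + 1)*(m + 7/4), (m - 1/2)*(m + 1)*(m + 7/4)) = m^2 + 11*m/4 + 7/4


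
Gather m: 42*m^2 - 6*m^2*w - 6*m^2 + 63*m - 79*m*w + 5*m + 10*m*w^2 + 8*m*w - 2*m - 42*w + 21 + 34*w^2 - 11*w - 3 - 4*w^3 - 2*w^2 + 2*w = m^2*(36 - 6*w) + m*(10*w^2 - 71*w + 66) - 4*w^3 + 32*w^2 - 51*w + 18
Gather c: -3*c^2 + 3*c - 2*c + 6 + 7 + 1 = -3*c^2 + c + 14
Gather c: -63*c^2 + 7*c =-63*c^2 + 7*c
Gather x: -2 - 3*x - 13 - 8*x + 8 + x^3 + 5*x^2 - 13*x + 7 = x^3 + 5*x^2 - 24*x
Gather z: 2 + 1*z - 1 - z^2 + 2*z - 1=-z^2 + 3*z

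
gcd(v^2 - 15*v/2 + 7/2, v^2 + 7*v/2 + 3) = 1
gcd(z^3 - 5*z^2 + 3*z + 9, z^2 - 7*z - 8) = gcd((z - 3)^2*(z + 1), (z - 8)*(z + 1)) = z + 1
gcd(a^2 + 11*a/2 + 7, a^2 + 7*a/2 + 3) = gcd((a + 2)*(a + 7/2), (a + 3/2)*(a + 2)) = a + 2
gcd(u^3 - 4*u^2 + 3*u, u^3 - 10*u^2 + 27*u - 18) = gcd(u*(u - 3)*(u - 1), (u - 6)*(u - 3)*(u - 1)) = u^2 - 4*u + 3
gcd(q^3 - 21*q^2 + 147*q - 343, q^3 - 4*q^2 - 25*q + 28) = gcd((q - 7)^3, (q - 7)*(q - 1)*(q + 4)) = q - 7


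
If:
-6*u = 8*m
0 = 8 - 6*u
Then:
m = -1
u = 4/3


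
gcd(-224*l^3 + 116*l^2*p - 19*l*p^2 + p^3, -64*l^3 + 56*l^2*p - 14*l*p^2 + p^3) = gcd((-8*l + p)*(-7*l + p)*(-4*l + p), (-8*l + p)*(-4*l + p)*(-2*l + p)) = 32*l^2 - 12*l*p + p^2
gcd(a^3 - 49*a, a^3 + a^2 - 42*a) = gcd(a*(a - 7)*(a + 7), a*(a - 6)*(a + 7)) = a^2 + 7*a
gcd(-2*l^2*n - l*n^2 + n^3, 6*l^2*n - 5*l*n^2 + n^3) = 2*l*n - n^2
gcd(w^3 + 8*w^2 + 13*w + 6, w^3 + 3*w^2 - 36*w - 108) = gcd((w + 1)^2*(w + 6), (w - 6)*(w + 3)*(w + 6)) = w + 6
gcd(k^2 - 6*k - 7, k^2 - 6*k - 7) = k^2 - 6*k - 7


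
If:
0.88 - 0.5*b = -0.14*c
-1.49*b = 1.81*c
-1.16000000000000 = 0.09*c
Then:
No Solution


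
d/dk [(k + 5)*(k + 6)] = 2*k + 11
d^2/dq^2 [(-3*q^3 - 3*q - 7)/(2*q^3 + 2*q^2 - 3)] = 2*(12*q^6 - 36*q^5 - 312*q^4 - 254*q^3 - 192*q^2 - 261*q - 42)/(8*q^9 + 24*q^8 + 24*q^7 - 28*q^6 - 72*q^5 - 36*q^4 + 54*q^3 + 54*q^2 - 27)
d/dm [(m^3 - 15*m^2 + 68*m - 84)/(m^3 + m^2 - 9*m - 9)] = 2*(8*m^4 - 77*m^3 + 146*m^2 + 219*m - 684)/(m^6 + 2*m^5 - 17*m^4 - 36*m^3 + 63*m^2 + 162*m + 81)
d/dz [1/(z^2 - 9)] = -2*z/(z^2 - 9)^2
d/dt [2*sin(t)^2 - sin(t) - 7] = (4*sin(t) - 1)*cos(t)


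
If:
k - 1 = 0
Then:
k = 1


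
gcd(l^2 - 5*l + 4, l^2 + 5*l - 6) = l - 1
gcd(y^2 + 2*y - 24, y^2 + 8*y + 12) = y + 6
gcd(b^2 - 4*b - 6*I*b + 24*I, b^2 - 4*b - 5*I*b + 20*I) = b - 4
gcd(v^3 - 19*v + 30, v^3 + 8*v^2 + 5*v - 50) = v^2 + 3*v - 10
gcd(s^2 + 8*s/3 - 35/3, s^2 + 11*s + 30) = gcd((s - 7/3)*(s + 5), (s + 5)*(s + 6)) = s + 5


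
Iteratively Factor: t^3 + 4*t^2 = (t)*(t^2 + 4*t) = t*(t + 4)*(t)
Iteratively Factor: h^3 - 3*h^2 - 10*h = (h)*(h^2 - 3*h - 10) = h*(h + 2)*(h - 5)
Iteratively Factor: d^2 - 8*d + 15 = (d - 3)*(d - 5)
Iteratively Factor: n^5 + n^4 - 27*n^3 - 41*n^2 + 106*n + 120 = (n - 2)*(n^4 + 3*n^3 - 21*n^2 - 83*n - 60) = (n - 2)*(n + 4)*(n^3 - n^2 - 17*n - 15) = (n - 5)*(n - 2)*(n + 4)*(n^2 + 4*n + 3) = (n - 5)*(n - 2)*(n + 3)*(n + 4)*(n + 1)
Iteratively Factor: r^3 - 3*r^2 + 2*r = (r - 1)*(r^2 - 2*r) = (r - 2)*(r - 1)*(r)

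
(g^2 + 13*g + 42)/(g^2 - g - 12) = (g^2 + 13*g + 42)/(g^2 - g - 12)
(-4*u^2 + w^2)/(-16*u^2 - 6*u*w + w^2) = (2*u - w)/(8*u - w)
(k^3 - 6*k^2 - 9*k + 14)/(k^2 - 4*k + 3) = (k^2 - 5*k - 14)/(k - 3)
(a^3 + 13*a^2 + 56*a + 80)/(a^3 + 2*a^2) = (a^3 + 13*a^2 + 56*a + 80)/(a^2*(a + 2))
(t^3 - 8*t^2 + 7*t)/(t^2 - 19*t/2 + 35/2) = 2*t*(t - 1)/(2*t - 5)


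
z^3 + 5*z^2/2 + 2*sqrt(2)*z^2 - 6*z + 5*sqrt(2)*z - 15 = (z + 5/2)*(z - sqrt(2))*(z + 3*sqrt(2))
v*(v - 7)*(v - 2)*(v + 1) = v^4 - 8*v^3 + 5*v^2 + 14*v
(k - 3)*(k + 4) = k^2 + k - 12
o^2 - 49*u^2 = (o - 7*u)*(o + 7*u)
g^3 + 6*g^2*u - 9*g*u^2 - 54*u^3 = (g - 3*u)*(g + 3*u)*(g + 6*u)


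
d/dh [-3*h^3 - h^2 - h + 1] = -9*h^2 - 2*h - 1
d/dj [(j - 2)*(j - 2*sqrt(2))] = 2*j - 2*sqrt(2) - 2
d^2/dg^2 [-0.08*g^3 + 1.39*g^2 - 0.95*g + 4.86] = 2.78 - 0.48*g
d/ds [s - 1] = 1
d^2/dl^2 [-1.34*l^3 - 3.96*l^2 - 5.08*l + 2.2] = -8.04*l - 7.92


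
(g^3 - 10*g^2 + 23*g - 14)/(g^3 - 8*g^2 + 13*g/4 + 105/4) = 4*(g^2 - 3*g + 2)/(4*g^2 - 4*g - 15)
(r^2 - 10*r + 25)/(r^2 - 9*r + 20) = (r - 5)/(r - 4)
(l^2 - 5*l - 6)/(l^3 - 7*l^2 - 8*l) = (l - 6)/(l*(l - 8))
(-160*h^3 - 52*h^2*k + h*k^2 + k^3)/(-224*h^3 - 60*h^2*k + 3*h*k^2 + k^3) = (5*h + k)/(7*h + k)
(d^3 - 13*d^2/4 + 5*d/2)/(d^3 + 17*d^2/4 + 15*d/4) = (4*d^2 - 13*d + 10)/(4*d^2 + 17*d + 15)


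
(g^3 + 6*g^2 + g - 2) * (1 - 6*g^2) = -6*g^5 - 36*g^4 - 5*g^3 + 18*g^2 + g - 2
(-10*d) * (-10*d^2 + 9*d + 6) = 100*d^3 - 90*d^2 - 60*d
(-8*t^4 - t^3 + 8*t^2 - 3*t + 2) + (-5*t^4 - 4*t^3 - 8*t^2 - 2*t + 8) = -13*t^4 - 5*t^3 - 5*t + 10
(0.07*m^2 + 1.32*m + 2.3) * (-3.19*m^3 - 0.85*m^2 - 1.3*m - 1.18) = -0.2233*m^5 - 4.2703*m^4 - 8.55*m^3 - 3.7536*m^2 - 4.5476*m - 2.714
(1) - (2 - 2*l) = 2*l - 1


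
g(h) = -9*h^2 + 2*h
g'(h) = 2 - 18*h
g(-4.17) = -164.84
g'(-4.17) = 77.06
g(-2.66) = -69.00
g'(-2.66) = 49.88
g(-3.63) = -125.85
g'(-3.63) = 67.34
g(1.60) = -19.84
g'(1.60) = -26.80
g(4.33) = -160.08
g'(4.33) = -75.94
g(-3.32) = -105.84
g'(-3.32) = 61.76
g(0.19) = 0.06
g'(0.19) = -1.42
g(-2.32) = -53.08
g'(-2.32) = 43.76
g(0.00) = 0.00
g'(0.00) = 2.00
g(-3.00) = -87.00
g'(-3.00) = 56.00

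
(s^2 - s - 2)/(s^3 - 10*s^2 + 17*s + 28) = (s - 2)/(s^2 - 11*s + 28)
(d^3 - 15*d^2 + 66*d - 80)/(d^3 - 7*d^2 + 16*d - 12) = (d^2 - 13*d + 40)/(d^2 - 5*d + 6)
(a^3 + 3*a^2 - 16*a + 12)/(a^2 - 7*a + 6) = (a^2 + 4*a - 12)/(a - 6)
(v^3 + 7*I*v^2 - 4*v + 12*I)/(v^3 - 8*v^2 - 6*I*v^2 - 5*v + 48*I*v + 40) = (v^2 + 8*I*v - 12)/(v^2 - v*(8 + 5*I) + 40*I)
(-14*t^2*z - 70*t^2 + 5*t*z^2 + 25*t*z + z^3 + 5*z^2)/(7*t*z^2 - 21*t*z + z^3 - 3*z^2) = (-2*t*z - 10*t + z^2 + 5*z)/(z*(z - 3))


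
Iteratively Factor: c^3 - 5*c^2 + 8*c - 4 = (c - 2)*(c^2 - 3*c + 2) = (c - 2)^2*(c - 1)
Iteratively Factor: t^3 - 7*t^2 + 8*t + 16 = (t - 4)*(t^2 - 3*t - 4) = (t - 4)^2*(t + 1)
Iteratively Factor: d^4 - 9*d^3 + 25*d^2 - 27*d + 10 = (d - 1)*(d^3 - 8*d^2 + 17*d - 10) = (d - 2)*(d - 1)*(d^2 - 6*d + 5) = (d - 2)*(d - 1)^2*(d - 5)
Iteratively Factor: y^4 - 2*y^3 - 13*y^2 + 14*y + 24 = (y + 3)*(y^3 - 5*y^2 + 2*y + 8) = (y - 4)*(y + 3)*(y^2 - y - 2) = (y - 4)*(y - 2)*(y + 3)*(y + 1)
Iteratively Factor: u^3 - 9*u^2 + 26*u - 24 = (u - 2)*(u^2 - 7*u + 12) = (u - 3)*(u - 2)*(u - 4)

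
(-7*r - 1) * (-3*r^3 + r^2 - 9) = 21*r^4 - 4*r^3 - r^2 + 63*r + 9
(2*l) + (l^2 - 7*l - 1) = l^2 - 5*l - 1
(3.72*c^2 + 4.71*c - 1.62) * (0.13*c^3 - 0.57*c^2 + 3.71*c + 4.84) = 0.4836*c^5 - 1.5081*c^4 + 10.9059*c^3 + 36.4023*c^2 + 16.7862*c - 7.8408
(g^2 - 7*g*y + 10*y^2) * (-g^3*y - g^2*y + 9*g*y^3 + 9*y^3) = -g^5*y + 7*g^4*y^2 - g^4*y - g^3*y^3 + 7*g^3*y^2 - 63*g^2*y^4 - g^2*y^3 + 90*g*y^5 - 63*g*y^4 + 90*y^5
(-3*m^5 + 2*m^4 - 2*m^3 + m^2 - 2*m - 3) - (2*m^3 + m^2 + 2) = -3*m^5 + 2*m^4 - 4*m^3 - 2*m - 5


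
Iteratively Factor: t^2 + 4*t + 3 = (t + 1)*(t + 3)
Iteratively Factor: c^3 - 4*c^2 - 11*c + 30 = (c - 5)*(c^2 + c - 6) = (c - 5)*(c + 3)*(c - 2)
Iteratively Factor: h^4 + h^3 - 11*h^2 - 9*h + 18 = (h + 2)*(h^3 - h^2 - 9*h + 9) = (h - 3)*(h + 2)*(h^2 + 2*h - 3) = (h - 3)*(h + 2)*(h + 3)*(h - 1)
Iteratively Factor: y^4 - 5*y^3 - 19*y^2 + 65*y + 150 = (y + 3)*(y^3 - 8*y^2 + 5*y + 50) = (y - 5)*(y + 3)*(y^2 - 3*y - 10) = (y - 5)*(y + 2)*(y + 3)*(y - 5)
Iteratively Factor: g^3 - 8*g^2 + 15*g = (g - 5)*(g^2 - 3*g) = (g - 5)*(g - 3)*(g)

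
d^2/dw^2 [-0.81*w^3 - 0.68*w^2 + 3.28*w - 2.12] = -4.86*w - 1.36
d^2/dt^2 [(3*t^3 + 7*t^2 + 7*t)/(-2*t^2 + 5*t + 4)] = 2*(-197*t^3 - 348*t^2 - 312*t + 28)/(8*t^6 - 60*t^5 + 102*t^4 + 115*t^3 - 204*t^2 - 240*t - 64)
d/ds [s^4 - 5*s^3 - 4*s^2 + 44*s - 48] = 4*s^3 - 15*s^2 - 8*s + 44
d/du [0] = 0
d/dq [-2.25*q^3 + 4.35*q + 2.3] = 4.35 - 6.75*q^2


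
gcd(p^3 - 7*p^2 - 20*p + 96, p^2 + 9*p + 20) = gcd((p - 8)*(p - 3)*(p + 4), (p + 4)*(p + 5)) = p + 4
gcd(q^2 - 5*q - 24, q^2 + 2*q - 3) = q + 3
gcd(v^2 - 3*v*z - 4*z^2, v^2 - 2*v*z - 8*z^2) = -v + 4*z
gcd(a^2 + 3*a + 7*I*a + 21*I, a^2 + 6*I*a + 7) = a + 7*I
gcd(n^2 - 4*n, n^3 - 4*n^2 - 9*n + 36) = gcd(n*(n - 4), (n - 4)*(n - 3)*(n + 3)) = n - 4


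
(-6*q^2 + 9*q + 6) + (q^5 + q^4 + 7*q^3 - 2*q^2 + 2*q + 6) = q^5 + q^4 + 7*q^3 - 8*q^2 + 11*q + 12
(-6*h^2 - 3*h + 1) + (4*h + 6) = -6*h^2 + h + 7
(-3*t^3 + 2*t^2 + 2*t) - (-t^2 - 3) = -3*t^3 + 3*t^2 + 2*t + 3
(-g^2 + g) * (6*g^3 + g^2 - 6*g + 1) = -6*g^5 + 5*g^4 + 7*g^3 - 7*g^2 + g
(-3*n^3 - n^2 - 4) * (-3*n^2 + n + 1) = 9*n^5 - 4*n^3 + 11*n^2 - 4*n - 4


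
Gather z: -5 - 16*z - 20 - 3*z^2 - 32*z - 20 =-3*z^2 - 48*z - 45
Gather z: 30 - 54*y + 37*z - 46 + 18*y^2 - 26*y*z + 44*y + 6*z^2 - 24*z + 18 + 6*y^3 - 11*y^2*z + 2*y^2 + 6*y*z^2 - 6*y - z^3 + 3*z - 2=6*y^3 + 20*y^2 - 16*y - z^3 + z^2*(6*y + 6) + z*(-11*y^2 - 26*y + 16)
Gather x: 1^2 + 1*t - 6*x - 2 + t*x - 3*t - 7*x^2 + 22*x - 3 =-2*t - 7*x^2 + x*(t + 16) - 4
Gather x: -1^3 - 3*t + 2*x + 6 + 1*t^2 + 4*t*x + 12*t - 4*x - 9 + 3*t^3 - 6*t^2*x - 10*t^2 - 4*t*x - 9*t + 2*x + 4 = 3*t^3 - 6*t^2*x - 9*t^2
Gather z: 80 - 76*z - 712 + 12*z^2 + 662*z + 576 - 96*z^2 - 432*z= -84*z^2 + 154*z - 56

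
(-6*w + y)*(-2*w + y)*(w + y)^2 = 12*w^4 + 16*w^3*y - 3*w^2*y^2 - 6*w*y^3 + y^4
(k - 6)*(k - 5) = k^2 - 11*k + 30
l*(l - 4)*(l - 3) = l^3 - 7*l^2 + 12*l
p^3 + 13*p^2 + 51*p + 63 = (p + 3)^2*(p + 7)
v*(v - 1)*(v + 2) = v^3 + v^2 - 2*v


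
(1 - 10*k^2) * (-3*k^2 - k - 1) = 30*k^4 + 10*k^3 + 7*k^2 - k - 1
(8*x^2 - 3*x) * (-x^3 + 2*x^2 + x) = -8*x^5 + 19*x^4 + 2*x^3 - 3*x^2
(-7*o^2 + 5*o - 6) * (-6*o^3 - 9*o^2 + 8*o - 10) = 42*o^5 + 33*o^4 - 65*o^3 + 164*o^2 - 98*o + 60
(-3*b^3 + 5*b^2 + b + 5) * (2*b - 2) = -6*b^4 + 16*b^3 - 8*b^2 + 8*b - 10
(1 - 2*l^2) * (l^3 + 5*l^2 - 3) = -2*l^5 - 10*l^4 + l^3 + 11*l^2 - 3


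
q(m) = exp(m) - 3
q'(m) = exp(m)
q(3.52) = 30.78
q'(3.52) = 33.78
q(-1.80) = -2.83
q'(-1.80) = 0.17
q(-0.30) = -2.26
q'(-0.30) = 0.74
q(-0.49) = -2.39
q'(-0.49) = 0.61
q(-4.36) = -2.99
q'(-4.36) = 0.01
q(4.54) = 90.69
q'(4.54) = 93.69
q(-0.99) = -2.63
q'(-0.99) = 0.37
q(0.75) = -0.88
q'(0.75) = 2.12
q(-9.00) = -3.00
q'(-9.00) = 0.00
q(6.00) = 400.43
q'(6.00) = 403.43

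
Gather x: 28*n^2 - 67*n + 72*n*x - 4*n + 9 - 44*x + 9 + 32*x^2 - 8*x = 28*n^2 - 71*n + 32*x^2 + x*(72*n - 52) + 18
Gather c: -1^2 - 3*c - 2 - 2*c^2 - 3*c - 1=-2*c^2 - 6*c - 4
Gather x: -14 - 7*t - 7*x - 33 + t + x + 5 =-6*t - 6*x - 42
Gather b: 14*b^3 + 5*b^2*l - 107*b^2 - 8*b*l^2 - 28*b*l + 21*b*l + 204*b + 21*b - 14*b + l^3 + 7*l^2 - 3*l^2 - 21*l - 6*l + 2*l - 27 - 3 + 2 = 14*b^3 + b^2*(5*l - 107) + b*(-8*l^2 - 7*l + 211) + l^3 + 4*l^2 - 25*l - 28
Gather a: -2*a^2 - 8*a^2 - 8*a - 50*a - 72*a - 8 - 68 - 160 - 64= -10*a^2 - 130*a - 300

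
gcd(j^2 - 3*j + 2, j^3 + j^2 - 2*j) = j - 1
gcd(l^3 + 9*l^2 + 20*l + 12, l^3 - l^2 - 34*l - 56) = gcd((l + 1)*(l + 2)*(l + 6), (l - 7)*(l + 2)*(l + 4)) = l + 2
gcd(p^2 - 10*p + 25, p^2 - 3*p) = 1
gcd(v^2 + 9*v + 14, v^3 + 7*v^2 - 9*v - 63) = v + 7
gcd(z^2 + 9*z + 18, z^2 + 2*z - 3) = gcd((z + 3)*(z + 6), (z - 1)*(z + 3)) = z + 3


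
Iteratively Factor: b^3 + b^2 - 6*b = (b + 3)*(b^2 - 2*b) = b*(b + 3)*(b - 2)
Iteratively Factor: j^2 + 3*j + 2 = (j + 1)*(j + 2)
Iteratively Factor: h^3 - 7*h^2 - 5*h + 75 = (h - 5)*(h^2 - 2*h - 15) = (h - 5)*(h + 3)*(h - 5)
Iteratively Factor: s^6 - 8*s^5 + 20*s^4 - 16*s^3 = (s)*(s^5 - 8*s^4 + 20*s^3 - 16*s^2) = s^2*(s^4 - 8*s^3 + 20*s^2 - 16*s) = s^2*(s - 2)*(s^3 - 6*s^2 + 8*s) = s^3*(s - 2)*(s^2 - 6*s + 8) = s^3*(s - 4)*(s - 2)*(s - 2)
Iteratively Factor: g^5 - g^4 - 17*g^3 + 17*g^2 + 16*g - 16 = (g - 1)*(g^4 - 17*g^2 + 16) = (g - 1)*(g + 4)*(g^3 - 4*g^2 - g + 4) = (g - 1)^2*(g + 4)*(g^2 - 3*g - 4) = (g - 1)^2*(g + 1)*(g + 4)*(g - 4)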